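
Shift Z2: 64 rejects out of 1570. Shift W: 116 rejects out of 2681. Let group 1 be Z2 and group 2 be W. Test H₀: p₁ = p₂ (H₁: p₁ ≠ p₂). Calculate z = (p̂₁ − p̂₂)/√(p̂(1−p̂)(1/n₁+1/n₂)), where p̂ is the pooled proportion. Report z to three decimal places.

p̂₁ = 64/1570 = 0.040764, p̂₂ = 116/2681 = 0.043267.
Pooled p̂ = (64+116)/(1570+2681) = 180/4251 = 0.042343.
SE = √(p̂(1−p̂)(1/n₁+1/n₂)) = √(0.042343·0.957657·0.00100994) = √(4.0953e-05) = 0.006399.
z = (0.040764 − 0.043267)/0.006399 = -0.002503/0.006399 = -0.391.
Two-sided p-value ≈ 2·Φ(−0.391) = 0.6957.

z = -0.391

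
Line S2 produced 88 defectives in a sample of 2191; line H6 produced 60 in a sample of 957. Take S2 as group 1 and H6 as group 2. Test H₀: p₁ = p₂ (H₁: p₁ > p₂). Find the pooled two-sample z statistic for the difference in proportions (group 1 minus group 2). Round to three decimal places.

p̂₁ = 88/2191 ≈ 0.040164, p̂₂ = 60/957 ≈ 0.062696.
Pooled p̂ = (88+60)/(2191+957) = 148/3148 = 0.047014.
SE = √(p̂(1−p̂)(1/n₁+1/n₂)) = √(0.047014·0.952986·0.00150134) = √(6.72657e-05) = 0.008202.
z = (0.040164 − 0.062696)/0.008202 = -0.022532/0.008202 = -2.747.
p-value = P(Z > -2.747) ≈ 0.9970.

z = -2.747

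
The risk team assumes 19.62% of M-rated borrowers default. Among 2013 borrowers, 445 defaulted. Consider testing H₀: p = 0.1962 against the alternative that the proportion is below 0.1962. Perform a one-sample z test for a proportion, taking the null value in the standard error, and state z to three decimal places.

z = 2.809

p̂ = 445/2013 ≈ 0.22106.
Under H₀, SE = √(0.1962·0.8038/2013) = √(7.83435e-05) = 0.00885.
z = (0.22106 − 0.1962)/0.00885 = 0.02486/0.00885 = 2.809.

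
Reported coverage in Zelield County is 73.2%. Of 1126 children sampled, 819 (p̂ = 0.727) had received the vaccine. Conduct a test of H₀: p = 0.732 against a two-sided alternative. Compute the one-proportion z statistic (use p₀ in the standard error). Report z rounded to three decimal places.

z = -0.352

p̂ = 819/1126 ≈ 0.72735.
SE = √(p₀(1−p₀)/n) = √(0.19618/1126) = 0.01320.
z = (0.72735 − 0.732)/0.01320 = -0.00465/0.01320 = -0.352.
p-value = 2·P(Z > 0.352) ≈ 0.7248.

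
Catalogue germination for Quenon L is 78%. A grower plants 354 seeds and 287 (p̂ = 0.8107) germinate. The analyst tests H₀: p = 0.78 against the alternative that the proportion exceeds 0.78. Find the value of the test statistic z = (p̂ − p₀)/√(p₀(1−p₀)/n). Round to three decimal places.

p̂ = 287/354 = 0.81073.
Standard error under H₀: √(0.78×0.22/354) = 0.02202.
z = (0.81073 − 0.78)/0.02202 = 0.03073/0.02202 = 1.396.

z = 1.396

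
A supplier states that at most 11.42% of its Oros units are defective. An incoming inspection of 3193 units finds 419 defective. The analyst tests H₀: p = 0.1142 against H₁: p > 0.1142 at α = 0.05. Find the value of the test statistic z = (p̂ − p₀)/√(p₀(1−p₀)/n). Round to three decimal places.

p̂ = 419/3193 = 0.131225.
Under H₀, SE = √(0.1142·0.8858/3193) = √(3.16813e-05) = 0.005629.
z = (0.131225 − 0.1142)/0.005629 = 0.017025/0.005629 = 3.025.
p-value = P(Z > 3.025) ≈ 0.0012. With α = 0.05, reject H₀.

z = 3.025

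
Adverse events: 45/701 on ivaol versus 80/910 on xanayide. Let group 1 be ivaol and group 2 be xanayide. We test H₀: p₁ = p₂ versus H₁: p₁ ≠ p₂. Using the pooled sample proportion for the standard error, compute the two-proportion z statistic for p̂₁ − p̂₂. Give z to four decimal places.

p̂₁ = 45/701 ≈ 0.064194, p̂₂ = 80/910 ≈ 0.087912.
Pooled p̂ = (45+80)/(701+910) = 125/1611 = 0.077592.
SE = √(p̂(1−p̂)(1/n₁+1/n₂)) = √(0.077592·0.922408·0.00252543) = √(0.000180748) = 0.013444.
z = (0.064194 − 0.087912)/0.013444 = -0.023718/0.013444 = -1.7642.
p-value = 2·P(Z > 1.764) ≈ 0.0777.

z = -1.7642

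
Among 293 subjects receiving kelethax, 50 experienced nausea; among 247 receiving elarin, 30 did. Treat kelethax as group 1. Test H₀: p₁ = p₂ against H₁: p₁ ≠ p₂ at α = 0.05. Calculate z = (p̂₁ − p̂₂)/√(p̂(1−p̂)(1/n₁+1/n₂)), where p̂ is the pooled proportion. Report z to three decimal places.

p̂₁ = 50/293 = 0.17065, p̂₂ = 30/247 = 0.12146.
Pooled p̂ = (50+30)/(293+247) = 80/540 = 0.14815.
SE = √(p̂(1−p̂)(1/n₁+1/n₂)) = √(0.14815·0.85185·0.00746155) = √(0.00094165) = 0.03069.
z = (0.17065 − 0.12146)/0.03069 = 0.04919/0.03069 = 1.603.
Two-sided p-value ≈ 2·Φ(−1.603) = 0.1089; since p > α = 0.05, fail to reject H₀.

z = 1.603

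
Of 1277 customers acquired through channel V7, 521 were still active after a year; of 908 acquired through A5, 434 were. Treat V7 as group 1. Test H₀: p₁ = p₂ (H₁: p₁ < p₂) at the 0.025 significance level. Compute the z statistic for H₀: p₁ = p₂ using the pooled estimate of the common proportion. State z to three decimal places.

z = -3.250

p̂₁ = 521/1277 ≈ 0.40799, p̂₂ = 434/908 ≈ 0.47797.
Pooled p̂ = (521+434)/(1277+908) = 955/2185 = 0.43707.
SE = √(0.24604 × 0.00188441) = 0.02153.
z = (0.40799 − 0.47797)/0.02153 = -0.06998/0.02153 = -3.250.
p-value = P(Z < -3.250) ≈ 0.0006; since p < α = 0.025, reject H₀.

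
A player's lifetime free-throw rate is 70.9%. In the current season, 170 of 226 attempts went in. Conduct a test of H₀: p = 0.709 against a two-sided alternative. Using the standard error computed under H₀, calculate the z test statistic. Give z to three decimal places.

z = 1.430

p̂ = 170/226 = 0.75221.
SE = √(p₀(1−p₀)/n) = √(0.20632/226) = 0.03021.
z = (0.75221 − 0.709)/0.03021 = 0.04321/0.03021 = 1.430.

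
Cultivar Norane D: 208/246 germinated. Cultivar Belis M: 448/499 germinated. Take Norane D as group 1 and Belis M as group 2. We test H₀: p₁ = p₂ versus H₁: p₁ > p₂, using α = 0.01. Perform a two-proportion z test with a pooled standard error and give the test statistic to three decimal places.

p̂₁ = 208/246 ≈ 0.845528, p̂₂ = 448/499 ≈ 0.897796.
Pooled p̂ = (208+448)/(246+499) = 656/745 = 0.880537.
SE = √(0.105192 × 0.00606905) = 0.025267.
z = (0.845528 − 0.897796)/0.025267 = -0.052268/0.025267 = -2.069.
p-value = P(Z > -2.069) ≈ 0.9807; since p > α = 0.01, fail to reject H₀.

z = -2.069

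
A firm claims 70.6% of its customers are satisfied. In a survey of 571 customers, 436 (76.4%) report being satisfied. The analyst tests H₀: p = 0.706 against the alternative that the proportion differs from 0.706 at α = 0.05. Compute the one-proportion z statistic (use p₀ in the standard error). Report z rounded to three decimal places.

p̂ = 436/571 ≈ 0.763573.
Standard error under H₀: √(0.706×0.294/571) = 0.019066.
z = (0.763573 − 0.706)/0.019066 = 0.057573/0.019066 = 3.020.
Two-sided p-value ≈ 2·Φ(−3.020) = 0.0025; since p < α = 0.05, reject H₀.

z = 3.020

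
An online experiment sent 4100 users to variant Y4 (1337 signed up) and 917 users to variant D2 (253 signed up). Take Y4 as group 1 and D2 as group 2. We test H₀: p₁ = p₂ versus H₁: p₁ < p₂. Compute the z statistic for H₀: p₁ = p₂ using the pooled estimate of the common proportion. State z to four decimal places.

z = 2.9534

p̂₁ = 1337/4100 = 0.3260976, p̂₂ = 253/917 = 0.2758997.
Pooled p̂ = (1337+253)/(4100+917) = 1590/5017 = 0.3169225.
SE = √(0.216483 × 0.00133441) = 0.0169964.
z = (0.3260976 − 0.2758997)/0.0169964 = 0.0501979/0.0169964 = 2.9534.
p-value = P(Z < 2.953) ≈ 0.9984.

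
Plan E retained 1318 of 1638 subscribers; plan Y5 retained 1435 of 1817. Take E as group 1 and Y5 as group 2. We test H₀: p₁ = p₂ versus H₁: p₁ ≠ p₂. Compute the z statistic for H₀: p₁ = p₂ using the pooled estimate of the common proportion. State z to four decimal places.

z = 1.0851

p̂₁ = 1318/1638 ≈ 0.8046398, p̂₂ = 1435/1817 ≈ 0.7897633.
Pooled p̂ = (1318+1435)/(1638+1817) = 2753/3455 = 0.7968162.
SE = √(p̂(1−p̂)(1/n₁+1/n₂)) = √(0.7968162·0.2031838·0.00116086) = √(0.000187943) = 0.0137092.
z = (0.8046398 − 0.7897633)/0.0137092 = 0.0148765/0.0137092 = 1.0851.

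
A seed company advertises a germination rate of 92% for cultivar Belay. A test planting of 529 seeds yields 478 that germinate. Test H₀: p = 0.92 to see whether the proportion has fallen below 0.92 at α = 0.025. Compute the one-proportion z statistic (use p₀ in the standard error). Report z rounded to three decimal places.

z = -1.391

p̂ = 478/529 ≈ 0.90359.
SE = √(p₀(1−p₀)/n) = √(0.0736/529) = 0.01180.
z = (0.90359 − 0.92)/0.01180 = -0.01641/0.01180 = -1.391.
p-value = P(Z < -1.391) ≈ 0.0821. With α = 0.025, fail to reject H₀.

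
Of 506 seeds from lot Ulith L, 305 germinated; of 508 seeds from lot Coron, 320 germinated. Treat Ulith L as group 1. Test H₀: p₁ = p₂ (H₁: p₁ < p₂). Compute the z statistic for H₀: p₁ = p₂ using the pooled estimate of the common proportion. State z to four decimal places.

p̂₁ = 305/506 = 0.602767, p̂₂ = 320/508 = 0.629921.
Pooled p̂ = (305+320)/(506+508) = 625/1014 = 0.616371.
SE = √(0.236458 × 0.00394479) = 0.030541.
z = (0.602767 − 0.629921)/0.030541 = -0.027154/0.030541 = -0.8891.

z = -0.8891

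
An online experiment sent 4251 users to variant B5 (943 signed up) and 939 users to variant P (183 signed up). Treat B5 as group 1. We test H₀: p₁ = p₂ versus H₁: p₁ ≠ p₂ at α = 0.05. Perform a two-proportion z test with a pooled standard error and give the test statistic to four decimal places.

p̂₁ = 943/4251 ≈ 0.221830, p̂₂ = 183/939 ≈ 0.194888.
Pooled p̂ = (943+183)/(4251+939) = 1126/5190 = 0.216956.
SE = √(p̂(1−p̂)(1/n₁+1/n₂)) = √(0.216956·0.783044·0.0013002) = √(0.000220886) = 0.014862.
z = (0.221830 − 0.194888)/0.014862 = 0.026942/0.014862 = 1.8128.
p-value = 2·P(Z > 1.813) ≈ 0.0699; since p > α = 0.05, fail to reject H₀.

z = 1.8128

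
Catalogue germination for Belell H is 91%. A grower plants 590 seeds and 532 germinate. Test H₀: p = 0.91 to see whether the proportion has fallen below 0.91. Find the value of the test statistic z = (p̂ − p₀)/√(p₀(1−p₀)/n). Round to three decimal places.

z = -0.705

p̂ = 532/590 = 0.90169.
Standard error under H₀: √(0.91×0.09/590) = 0.01178.
z = (0.90169 − 0.91)/0.01178 = -0.00831/0.01178 = -0.705.
p-value = P(Z < -0.705) ≈ 0.2404.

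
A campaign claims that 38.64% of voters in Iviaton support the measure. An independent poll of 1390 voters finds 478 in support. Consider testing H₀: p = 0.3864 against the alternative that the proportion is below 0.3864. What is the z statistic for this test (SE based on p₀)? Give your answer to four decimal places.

p̂ = 478/1390 ≈ 0.3438849.
SE = √(p₀(1−p₀)/n) = √(0.2371/1390) = 0.0130603.
z = (0.3438849 − 0.3864)/0.0130603 = -0.0425151/0.0130603 = -3.2553.

z = -3.2553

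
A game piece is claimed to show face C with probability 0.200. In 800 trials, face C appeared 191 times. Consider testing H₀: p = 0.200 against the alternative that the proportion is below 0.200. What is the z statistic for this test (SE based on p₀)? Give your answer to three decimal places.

p̂ = 191/800 ≈ 0.23875.
SE = √(p₀(1−p₀)/n) = √(0.16/800) = 0.01414.
z = (0.23875 − 0.2)/0.01414 = 0.03875/0.01414 = 2.740.
p-value = P(Z < 2.740) ≈ 0.9969.

z = 2.740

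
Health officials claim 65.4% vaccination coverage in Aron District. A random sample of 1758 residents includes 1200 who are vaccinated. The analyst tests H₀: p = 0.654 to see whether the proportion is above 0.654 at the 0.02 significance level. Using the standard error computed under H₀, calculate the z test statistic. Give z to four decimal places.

z = 2.5203

p̂ = 1200/1758 = 0.6825939.
Under H₀, SE = √(0.654·0.346/1758) = √(0.000128717) = 0.0113453.
z = (0.6825939 − 0.654)/0.0113453 = 0.0285939/0.0113453 = 2.5203.
p-value = P(Z > 2.520) ≈ 0.0059, so at α = 0.02 we reject H₀.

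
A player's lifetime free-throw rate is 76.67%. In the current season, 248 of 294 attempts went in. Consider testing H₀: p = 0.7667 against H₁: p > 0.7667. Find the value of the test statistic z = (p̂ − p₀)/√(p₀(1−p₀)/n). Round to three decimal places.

p̂ = 248/294 = 0.84354.
Under H₀, SE = √(0.7667·0.2333/294) = √(0.000608405) = 0.02467.
z = (0.84354 − 0.7667)/0.02467 = 0.07684/0.02467 = 3.115.
p-value = P(Z > 3.115) ≈ 0.0009.

z = 3.115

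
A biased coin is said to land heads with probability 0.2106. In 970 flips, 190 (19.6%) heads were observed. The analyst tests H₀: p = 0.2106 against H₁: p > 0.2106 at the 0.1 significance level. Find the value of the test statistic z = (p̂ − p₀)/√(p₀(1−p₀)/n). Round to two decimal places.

z = -1.12

p̂ = 190/970 ≈ 0.1959.
Under H₀, SE = √(0.2106·0.7894/970) = √(0.000171389) = 0.0131.
z = (0.1959 − 0.2106)/0.0131 = -0.0147/0.0131 = -1.12.
p-value = P(Z > -1.125) ≈ 0.8696. With α = 0.1, fail to reject H₀.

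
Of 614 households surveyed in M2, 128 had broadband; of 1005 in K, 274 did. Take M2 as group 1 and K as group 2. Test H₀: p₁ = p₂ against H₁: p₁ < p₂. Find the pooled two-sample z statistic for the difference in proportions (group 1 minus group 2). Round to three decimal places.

z = -2.900

p̂₁ = 128/614 = 0.20847, p̂₂ = 274/1005 = 0.27264.
Pooled p̂ = (128+274)/(614+1005) = 402/1619 = 0.24830.
SE = √(0.186648 × 0.00262369) = 0.02213.
z = (0.20847 − 0.27264)/0.02213 = -0.06417/0.02213 = -2.900.
p-value = P(Z < -2.900) ≈ 0.0019.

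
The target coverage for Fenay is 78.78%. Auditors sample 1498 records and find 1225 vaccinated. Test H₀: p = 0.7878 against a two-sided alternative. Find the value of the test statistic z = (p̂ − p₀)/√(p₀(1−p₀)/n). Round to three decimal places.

z = 2.836

p̂ = 1225/1498 = 0.817757.
SE = √(p₀(1−p₀)/n) = √(0.16717/1498) = 0.010564.
z = (0.817757 − 0.7878)/0.010564 = 0.029957/0.010564 = 2.836.
p-value = 2·P(Z > 2.836) ≈ 0.0046.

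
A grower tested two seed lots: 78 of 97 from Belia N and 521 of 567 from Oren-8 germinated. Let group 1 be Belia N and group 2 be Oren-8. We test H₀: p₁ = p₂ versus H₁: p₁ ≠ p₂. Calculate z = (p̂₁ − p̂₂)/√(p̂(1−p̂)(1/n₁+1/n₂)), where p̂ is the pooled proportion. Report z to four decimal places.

z = -3.5143

p̂₁ = 78/97 ≈ 0.8041237, p̂₂ = 521/567 ≈ 0.9188713.
Pooled p̂ = (78+521)/(97+567) = 599/664 = 0.9021084.
SE = √(0.0883088 × 0.0120729) = 0.0326519.
z = (0.8041237 − 0.9188713)/0.0326519 = -0.1147476/0.0326519 = -3.5143.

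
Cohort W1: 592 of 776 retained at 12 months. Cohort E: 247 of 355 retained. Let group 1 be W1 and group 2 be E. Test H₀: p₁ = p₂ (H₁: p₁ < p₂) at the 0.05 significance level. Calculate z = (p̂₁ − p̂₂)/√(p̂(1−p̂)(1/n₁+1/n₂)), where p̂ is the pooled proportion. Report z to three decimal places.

z = 2.393

p̂₁ = 592/776 = 0.762887, p̂₂ = 247/355 = 0.695775.
Pooled p̂ = (592+247)/(776+355) = 839/1131 = 0.741821.
SE = √(0.191522 × 0.00410556) = 0.028041.
z = (0.762887 − 0.695775)/0.028041 = 0.067112/0.028041 = 2.393.
p-value = P(Z < 2.393) ≈ 0.9917. With α = 0.05, fail to reject H₀.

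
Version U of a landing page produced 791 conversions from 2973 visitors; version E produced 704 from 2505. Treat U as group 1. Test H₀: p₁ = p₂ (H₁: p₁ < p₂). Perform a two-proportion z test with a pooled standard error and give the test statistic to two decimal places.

p̂₁ = 791/2973 ≈ 0.26606, p̂₂ = 704/2505 ≈ 0.28104.
Pooled p̂ = (791+704)/(2973+2505) = 1495/5478 = 0.27291.
SE = √(0.19843 × 0.000735562) = 0.01208.
z = (0.26606 − 0.28104)/0.01208 = -0.01498/0.01208 = -1.24.
p-value = P(Z < -1.240) ≈ 0.1076.

z = -1.24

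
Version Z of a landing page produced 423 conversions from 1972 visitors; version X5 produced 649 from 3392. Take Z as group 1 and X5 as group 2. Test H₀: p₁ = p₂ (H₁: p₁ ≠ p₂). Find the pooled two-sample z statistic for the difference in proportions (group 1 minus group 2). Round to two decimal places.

p̂₁ = 423/1972 = 0.2145, p̂₂ = 649/3392 = 0.1913.
Pooled p̂ = (423+649)/(1972+3392) = 1072/5364 = 0.1999.
SE = √(0.15991 × 0.000801911) = 0.0113.
z = (0.2145 − 0.1913)/0.0113 = 0.0232/0.0113 = 2.05.
Two-sided p-value ≈ 2·Φ(−2.046) = 0.0407.

z = 2.05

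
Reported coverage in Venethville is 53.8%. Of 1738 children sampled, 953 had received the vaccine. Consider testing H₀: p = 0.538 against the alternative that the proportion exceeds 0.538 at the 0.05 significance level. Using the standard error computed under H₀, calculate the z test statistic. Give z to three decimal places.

z = 0.864

p̂ = 953/1738 = 0.54833.
SE = √(p₀(1−p₀)/n) = √(0.24856/1738) = 0.01196.
z = (0.54833 − 0.538)/0.01196 = 0.01033/0.01196 = 0.864.
p-value = P(Z > 0.864) ≈ 0.1938. With α = 0.05, fail to reject H₀.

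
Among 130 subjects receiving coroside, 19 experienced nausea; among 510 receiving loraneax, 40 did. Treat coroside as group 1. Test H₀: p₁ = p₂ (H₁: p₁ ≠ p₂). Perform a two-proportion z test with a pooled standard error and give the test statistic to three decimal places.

p̂₁ = 19/130 = 0.14615, p̂₂ = 40/510 = 0.07843.
Pooled p̂ = (19+40)/(130+510) = 59/640 = 0.09219.
SE = √(0.083689 × 0.00965309) = 0.02842.
z = (0.14615 − 0.07843)/0.02842 = 0.06772/0.02842 = 2.383.

z = 2.383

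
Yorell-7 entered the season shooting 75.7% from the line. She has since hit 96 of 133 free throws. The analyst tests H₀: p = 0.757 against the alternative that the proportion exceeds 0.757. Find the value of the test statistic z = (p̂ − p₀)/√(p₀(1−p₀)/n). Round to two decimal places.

p̂ = 96/133 ≈ 0.7218.
Standard error under H₀: √(0.757×0.243/133) = 0.0372.
z = (0.7218 − 0.757)/0.0372 = -0.0352/0.0372 = -0.95.
p-value = P(Z > -0.946) ≈ 0.8280.

z = -0.95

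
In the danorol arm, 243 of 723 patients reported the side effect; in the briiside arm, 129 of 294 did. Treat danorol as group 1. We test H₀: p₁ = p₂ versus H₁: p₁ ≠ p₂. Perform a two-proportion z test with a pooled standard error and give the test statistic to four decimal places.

p̂₁ = 243/723 = 0.336100, p̂₂ = 129/294 = 0.438776.
Pooled p̂ = (243+129)/(723+294) = 372/1017 = 0.365782.
SE = √(p̂(1−p̂)(1/n₁+1/n₂)) = √(0.365782·0.634218·0.00478449) = √(0.00110993) = 0.033316.
z = (0.336100 − 0.438776)/0.033316 = -0.102676/0.033316 = -3.0819.
p-value = 2·P(Z > 3.082) ≈ 0.0021.

z = -3.0819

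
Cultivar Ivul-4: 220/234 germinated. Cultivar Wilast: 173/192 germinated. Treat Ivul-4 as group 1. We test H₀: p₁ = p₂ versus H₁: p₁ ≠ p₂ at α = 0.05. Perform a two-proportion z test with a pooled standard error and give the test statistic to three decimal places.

p̂₁ = 220/234 ≈ 0.94017, p̂₂ = 173/192 ≈ 0.90104.
Pooled p̂ = (220+173)/(234+192) = 393/426 = 0.92254.
SE = √(p̂(1−p̂)(1/n₁+1/n₂)) = √(0.92254·0.07746·0.00948184) = √(0.00067761) = 0.02603.
z = (0.94017 − 0.90104)/0.02603 = 0.03913/0.02603 = 1.503.
p-value = 2·P(Z > 1.503) ≈ 0.1328. With α = 0.05, fail to reject H₀.

z = 1.503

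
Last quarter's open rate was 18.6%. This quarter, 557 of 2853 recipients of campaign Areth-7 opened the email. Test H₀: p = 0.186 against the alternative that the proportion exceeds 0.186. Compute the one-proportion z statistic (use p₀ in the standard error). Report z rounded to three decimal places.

p̂ = 557/2853 = 0.195233.
SE = √(p₀(1−p₀)/n) = √(0.1514/2853) = 0.007285.
z = (0.195233 − 0.186)/0.007285 = 0.009233/0.007285 = 1.267.

z = 1.267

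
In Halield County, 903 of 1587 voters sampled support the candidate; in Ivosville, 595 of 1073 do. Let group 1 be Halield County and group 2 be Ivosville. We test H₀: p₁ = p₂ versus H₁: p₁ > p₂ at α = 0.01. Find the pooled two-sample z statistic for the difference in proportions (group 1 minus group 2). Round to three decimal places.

p̂₁ = 903/1587 ≈ 0.56900, p̂₂ = 595/1073 ≈ 0.55452.
Pooled p̂ = (903+595)/(1587+1073) = 1498/2660 = 0.56316.
SE = √(p̂(1−p̂)(1/n₁+1/n₂)) = √(0.56316·0.43684·0.00156209) = √(0.000384291) = 0.01960.
z = (0.56900 − 0.55452)/0.01960 = 0.01448/0.01960 = 0.739.
p-value = P(Z > 0.739) ≈ 0.2301, so at α = 0.01 we fail to reject H₀.

z = 0.739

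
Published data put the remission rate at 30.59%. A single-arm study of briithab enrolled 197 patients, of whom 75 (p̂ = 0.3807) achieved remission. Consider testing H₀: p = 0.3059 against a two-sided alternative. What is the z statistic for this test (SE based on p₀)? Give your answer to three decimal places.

z = 2.279

p̂ = 75/197 ≈ 0.38071.
SE = √(p₀(1−p₀)/n) = √(0.21233/197) = 0.03283.
z = (0.38071 − 0.3059)/0.03283 = 0.07481/0.03283 = 2.279.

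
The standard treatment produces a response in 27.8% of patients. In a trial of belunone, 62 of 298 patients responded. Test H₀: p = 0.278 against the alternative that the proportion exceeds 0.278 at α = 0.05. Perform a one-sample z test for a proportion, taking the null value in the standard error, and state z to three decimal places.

z = -2.695

p̂ = 62/298 = 0.208054.
SE = √(p₀(1−p₀)/n) = √(0.20072/298) = 0.025953.
z = (0.208054 − 0.278)/0.025953 = -0.069946/0.025953 = -2.695.
p-value = P(Z > -2.695) ≈ 0.9965, so at α = 0.05 we fail to reject H₀.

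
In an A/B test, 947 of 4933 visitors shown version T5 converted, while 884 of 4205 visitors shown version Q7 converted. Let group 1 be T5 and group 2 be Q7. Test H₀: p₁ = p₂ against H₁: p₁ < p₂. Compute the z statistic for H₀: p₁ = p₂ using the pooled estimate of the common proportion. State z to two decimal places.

z = -2.17

p̂₁ = 947/4933 ≈ 0.1920, p̂₂ = 884/4205 ≈ 0.2102.
Pooled p̂ = (947+884)/(4933+4205) = 1831/9138 = 0.2004.
SE = √(0.160223 × 0.000440529) = 0.0084.
z = (0.1920 − 0.2102)/0.0084 = -0.0182/0.0084 = -2.17.
p-value = P(Z < -2.173) ≈ 0.0149.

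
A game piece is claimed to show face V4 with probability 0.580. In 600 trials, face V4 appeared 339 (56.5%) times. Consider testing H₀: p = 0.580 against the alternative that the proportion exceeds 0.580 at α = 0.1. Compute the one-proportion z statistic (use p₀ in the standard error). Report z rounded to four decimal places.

z = -0.7444

p̂ = 339/600 = 0.5650000.
Standard error under H₀: √(0.58×0.42/600) = 0.0201494.
z = (0.5650000 − 0.58)/0.0201494 = -0.0150000/0.0201494 = -0.7444.
p-value = P(Z > -0.744) ≈ 0.7717. With α = 0.1, fail to reject H₀.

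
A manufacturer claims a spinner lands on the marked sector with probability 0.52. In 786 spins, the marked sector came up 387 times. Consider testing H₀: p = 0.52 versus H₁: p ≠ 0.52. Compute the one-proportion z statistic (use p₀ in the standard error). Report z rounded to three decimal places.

z = -1.551

p̂ = 387/786 ≈ 0.49237.
Standard error under H₀: √(0.52×0.48/786) = 0.01782.
z = (0.49237 − 0.52)/0.01782 = -0.02763/0.01782 = -1.551.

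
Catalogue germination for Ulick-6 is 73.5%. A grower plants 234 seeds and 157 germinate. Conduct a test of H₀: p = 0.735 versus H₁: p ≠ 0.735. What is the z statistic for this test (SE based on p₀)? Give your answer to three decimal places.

p̂ = 157/234 ≈ 0.67094.
Standard error under H₀: √(0.735×0.265/234) = 0.02885.
z = (0.67094 − 0.735)/0.02885 = -0.06406/0.02885 = -2.220.

z = -2.220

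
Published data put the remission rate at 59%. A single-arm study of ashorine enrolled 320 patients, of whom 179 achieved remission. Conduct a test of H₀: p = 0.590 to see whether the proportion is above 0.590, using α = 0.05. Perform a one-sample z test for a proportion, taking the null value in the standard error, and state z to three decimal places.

z = -1.114

p̂ = 179/320 ≈ 0.55937.
SE = √(p₀(1−p₀)/n) = √(0.2419/320) = 0.02749.
z = (0.55937 − 0.59)/0.02749 = -0.03063/0.02749 = -1.114.
p-value = P(Z > -1.114) ≈ 0.8673, so at α = 0.05 we fail to reject H₀.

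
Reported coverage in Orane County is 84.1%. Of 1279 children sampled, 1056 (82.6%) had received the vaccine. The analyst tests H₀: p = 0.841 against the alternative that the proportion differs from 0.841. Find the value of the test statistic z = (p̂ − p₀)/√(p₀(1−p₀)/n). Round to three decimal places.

p̂ = 1056/1279 ≈ 0.82565.
Standard error under H₀: √(0.841×0.159/1279) = 0.01022.
z = (0.82565 − 0.841)/0.01022 = -0.01535/0.01022 = -1.502.
p-value = 2·P(Z > 1.502) ≈ 0.1332.

z = -1.502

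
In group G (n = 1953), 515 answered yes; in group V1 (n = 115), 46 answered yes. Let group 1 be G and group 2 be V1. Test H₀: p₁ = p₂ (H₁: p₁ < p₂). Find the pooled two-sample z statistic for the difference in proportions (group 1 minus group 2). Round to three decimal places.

z = -3.195

p̂₁ = 515/1953 ≈ 0.26370, p̂₂ = 46/115 ≈ 0.40000.
Pooled p̂ = (515+46)/(1953+115) = 561/2068 = 0.27128.
SE = √(0.197686 × 0.00920768) = 0.04266.
z = (0.26370 − 0.40000)/0.04266 = -0.13630/0.04266 = -3.195.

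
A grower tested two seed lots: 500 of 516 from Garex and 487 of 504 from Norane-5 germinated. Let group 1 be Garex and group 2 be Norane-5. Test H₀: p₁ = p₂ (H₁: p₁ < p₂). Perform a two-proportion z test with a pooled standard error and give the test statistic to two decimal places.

p̂₁ = 500/516 ≈ 0.96899, p̂₂ = 487/504 ≈ 0.96627.
Pooled p̂ = (500+487)/(516+504) = 987/1020 = 0.96765.
SE = √(p̂(1−p̂)(1/n₁+1/n₂)) = √(0.96765·0.03235·0.00392211) = √(0.000122787) = 0.01108.
z = (0.96899 − 0.96627)/0.01108 = 0.00272/0.01108 = 0.25.

z = 0.25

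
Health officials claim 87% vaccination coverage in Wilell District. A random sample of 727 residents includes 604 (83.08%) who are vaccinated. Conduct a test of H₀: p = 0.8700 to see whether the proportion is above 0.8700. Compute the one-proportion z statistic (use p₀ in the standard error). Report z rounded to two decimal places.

z = -3.14

p̂ = 604/727 = 0.8308.
SE = √(p₀(1−p₀)/n) = √(0.1131/727) = 0.0125.
z = (0.8308 − 0.87)/0.0125 = -0.0392/0.0125 = -3.14.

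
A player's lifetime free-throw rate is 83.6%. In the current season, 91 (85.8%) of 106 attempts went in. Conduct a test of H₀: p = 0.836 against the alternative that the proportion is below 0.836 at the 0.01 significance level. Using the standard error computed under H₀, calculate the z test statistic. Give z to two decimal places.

z = 0.63

p̂ = 91/106 = 0.85849.
Standard error under H₀: √(0.836×0.164/106) = 0.03596.
z = (0.85849 − 0.836)/0.03596 = 0.02249/0.03596 = 0.63.
p-value = P(Z < 0.625) ≈ 0.7341; since p > α = 0.01, fail to reject H₀.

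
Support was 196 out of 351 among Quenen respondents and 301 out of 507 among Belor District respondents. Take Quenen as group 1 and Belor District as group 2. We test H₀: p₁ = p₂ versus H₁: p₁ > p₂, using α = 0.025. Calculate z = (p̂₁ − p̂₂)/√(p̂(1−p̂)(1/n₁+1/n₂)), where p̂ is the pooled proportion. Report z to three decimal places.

p̂₁ = 196/351 = 0.55840, p̂₂ = 301/507 = 0.59369.
Pooled p̂ = (196+301)/(351+507) = 497/858 = 0.57925.
SE = √(p̂(1−p̂)(1/n₁+1/n₂)) = √(0.57925·0.42075·0.00482139) = √(0.00117506) = 0.03428.
z = (0.55840 − 0.59369)/0.03428 = -0.03529/0.03428 = -1.029.
p-value = P(Z > -1.029) ≈ 0.8483, so at α = 0.025 we fail to reject H₀.

z = -1.029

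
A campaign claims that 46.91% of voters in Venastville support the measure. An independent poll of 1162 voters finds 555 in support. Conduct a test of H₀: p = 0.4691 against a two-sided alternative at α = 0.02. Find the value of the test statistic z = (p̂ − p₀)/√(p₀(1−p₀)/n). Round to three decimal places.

z = 0.582

p̂ = 555/1162 ≈ 0.47762.
Standard error under H₀: √(0.4691×0.5309/1162) = 0.01464.
z = (0.47762 − 0.4691)/0.01464 = 0.00852/0.01464 = 0.582.
p-value = 2·P(Z > 0.582) ≈ 0.5604; since p > α = 0.02, fail to reject H₀.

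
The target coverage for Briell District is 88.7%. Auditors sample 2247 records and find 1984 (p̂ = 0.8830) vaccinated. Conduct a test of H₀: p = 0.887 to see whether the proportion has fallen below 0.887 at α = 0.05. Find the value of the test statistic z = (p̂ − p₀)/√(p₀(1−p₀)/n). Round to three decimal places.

p̂ = 1984/2247 = 0.882955.
Under H₀, SE = √(0.887·0.113/2247) = √(4.46066e-05) = 0.006679.
z = (0.882955 − 0.887)/0.006679 = -0.004045/0.006679 = -0.606.
p-value = P(Z < -0.606) ≈ 0.2724, so at α = 0.05 we fail to reject H₀.

z = -0.606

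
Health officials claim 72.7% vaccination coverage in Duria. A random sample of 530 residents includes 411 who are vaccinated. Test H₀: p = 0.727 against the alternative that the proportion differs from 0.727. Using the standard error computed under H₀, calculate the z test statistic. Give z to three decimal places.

p̂ = 411/530 ≈ 0.77547.
SE = √(p₀(1−p₀)/n) = √(0.19847/530) = 0.01935.
z = (0.77547 − 0.727)/0.01935 = 0.04847/0.01935 = 2.505.
Two-sided p-value ≈ 2·Φ(−2.505) = 0.0123.

z = 2.505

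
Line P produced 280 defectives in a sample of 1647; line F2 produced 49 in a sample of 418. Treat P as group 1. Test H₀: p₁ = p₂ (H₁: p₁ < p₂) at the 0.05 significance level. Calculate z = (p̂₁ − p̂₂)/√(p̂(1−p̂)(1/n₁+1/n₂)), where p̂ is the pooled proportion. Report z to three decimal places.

p̂₁ = 280/1647 = 0.170006, p̂₂ = 49/418 = 0.117225.
Pooled p̂ = (280+49)/(1647+418) = 329/2065 = 0.159322.
SE = √(0.133939 × 0.00299951) = 0.020044.
z = (0.170006 − 0.117225)/0.020044 = 0.052781/0.020044 = 2.633.
p-value = P(Z < 2.633) ≈ 0.9958. With α = 0.05, fail to reject H₀.

z = 2.633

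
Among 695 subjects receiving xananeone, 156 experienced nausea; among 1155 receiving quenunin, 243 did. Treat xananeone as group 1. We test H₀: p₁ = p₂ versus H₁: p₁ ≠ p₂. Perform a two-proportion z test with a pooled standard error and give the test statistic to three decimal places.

z = 0.713

p̂₁ = 156/695 = 0.22446, p̂₂ = 243/1155 = 0.21039.
Pooled p̂ = (156+243)/(695+1155) = 399/1850 = 0.21568.
SE = √(p̂(1−p̂)(1/n₁+1/n₂)) = √(0.21568·0.78432·0.00230465) = √(0.000389854) = 0.01974.
z = (0.22446 − 0.21039)/0.01974 = 0.01407/0.01974 = 0.713.
p-value = 2·P(Z > 0.713) ≈ 0.4761.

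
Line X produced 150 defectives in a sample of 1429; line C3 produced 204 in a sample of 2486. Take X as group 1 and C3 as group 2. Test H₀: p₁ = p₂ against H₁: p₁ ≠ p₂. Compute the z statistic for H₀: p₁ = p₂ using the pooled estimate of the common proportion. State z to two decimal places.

z = 2.41

p̂₁ = 150/1429 = 0.1050, p̂₂ = 204/2486 = 0.0821.
Pooled p̂ = (150+204)/(1429+2486) = 354/3915 = 0.0904.
SE = √(0.0822454 × 0.00110204) = 0.0095.
z = (0.1050 − 0.0821)/0.0095 = 0.0229/0.0095 = 2.41.
Two-sided p-value ≈ 2·Φ(−2.406) = 0.0161.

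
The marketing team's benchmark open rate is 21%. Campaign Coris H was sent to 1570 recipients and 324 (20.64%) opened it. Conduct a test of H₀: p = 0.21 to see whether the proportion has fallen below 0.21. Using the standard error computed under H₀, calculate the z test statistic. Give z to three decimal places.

p̂ = 324/1570 = 0.20637.
SE = √(p₀(1−p₀)/n) = √(0.1659/1570) = 0.01028.
z = (0.20637 − 0.21)/0.01028 = -0.00363/0.01028 = -0.353.

z = -0.353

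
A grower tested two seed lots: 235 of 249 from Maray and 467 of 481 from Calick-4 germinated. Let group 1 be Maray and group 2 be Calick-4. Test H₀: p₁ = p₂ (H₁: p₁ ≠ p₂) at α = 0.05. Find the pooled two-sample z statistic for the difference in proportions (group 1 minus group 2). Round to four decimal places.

p̂₁ = 235/249 ≈ 0.943775, p̂₂ = 467/481 ≈ 0.970894.
Pooled p̂ = (235+467)/(249+481) = 702/730 = 0.961644.
SE = √(0.036885 × 0.00609507) = 0.014994.
z = (0.943775 − 0.970894)/0.014994 = -0.027119/0.014994 = -1.8087.
Two-sided p-value ≈ 2·Φ(−1.809) = 0.0705. With α = 0.05, fail to reject H₀.

z = -1.8087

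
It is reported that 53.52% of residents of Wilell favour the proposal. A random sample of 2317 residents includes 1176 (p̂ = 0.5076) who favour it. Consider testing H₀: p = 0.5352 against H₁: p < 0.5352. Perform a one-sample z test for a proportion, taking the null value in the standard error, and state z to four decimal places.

p̂ = 1176/2317 ≈ 0.5075529.
SE = √(p₀(1−p₀)/n) = √(0.24876/2317) = 0.0103616.
z = (0.5075529 − 0.5352)/0.0103616 = -0.0276471/0.0103616 = -2.6682.
p-value = P(Z < -2.668) ≈ 0.0038.

z = -2.6682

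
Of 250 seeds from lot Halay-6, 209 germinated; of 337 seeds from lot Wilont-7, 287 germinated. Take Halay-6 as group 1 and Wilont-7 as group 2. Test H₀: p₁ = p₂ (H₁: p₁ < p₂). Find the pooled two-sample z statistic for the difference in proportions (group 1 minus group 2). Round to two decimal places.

p̂₁ = 209/250 = 0.8360, p̂₂ = 287/337 = 0.8516.
Pooled p̂ = (209+287)/(250+337) = 496/587 = 0.8450.
SE = √(p̂(1−p̂)(1/n₁+1/n₂)) = √(0.8450·0.1550·0.00696736) = √(0.000912673) = 0.0302.
z = (0.8360 − 0.8516)/0.0302 = -0.0156/0.0302 = -0.52.
p-value = P(Z < -0.517) ≈ 0.3024.

z = -0.52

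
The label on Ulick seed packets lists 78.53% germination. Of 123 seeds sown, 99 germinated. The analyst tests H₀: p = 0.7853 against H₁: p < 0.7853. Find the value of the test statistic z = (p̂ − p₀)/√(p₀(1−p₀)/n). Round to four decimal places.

p̂ = 99/123 = 0.804878.
Standard error under H₀: √(0.7853×0.2147/123) = 0.037024.
z = (0.804878 − 0.7853)/0.037024 = 0.019578/0.037024 = 0.5288.

z = 0.5288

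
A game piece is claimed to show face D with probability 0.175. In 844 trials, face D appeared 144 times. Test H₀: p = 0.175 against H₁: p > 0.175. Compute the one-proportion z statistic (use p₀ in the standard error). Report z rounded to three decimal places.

p̂ = 144/844 = 0.17062.
Under H₀, SE = √(0.175·0.825/844) = √(0.00017106) = 0.01308.
z = (0.17062 − 0.175)/0.01308 = -0.00438/0.01308 = -0.335.

z = -0.335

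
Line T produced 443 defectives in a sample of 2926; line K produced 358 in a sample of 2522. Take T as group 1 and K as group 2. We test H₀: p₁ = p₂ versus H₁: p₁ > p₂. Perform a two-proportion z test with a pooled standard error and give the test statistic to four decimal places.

z = 0.9821

p̂₁ = 443/2926 = 0.151401, p̂₂ = 358/2522 = 0.141951.
Pooled p̂ = (443+358)/(2926+2522) = 801/5448 = 0.147026.
SE = √(p̂(1−p̂)(1/n₁+1/n₂)) = √(0.147026·0.852974·0.000738274) = √(9.25867e-05) = 0.009622.
z = (0.151401 − 0.141951)/0.009622 = 0.009450/0.009622 = 0.9821.
p-value = P(Z > 0.982) ≈ 0.1630.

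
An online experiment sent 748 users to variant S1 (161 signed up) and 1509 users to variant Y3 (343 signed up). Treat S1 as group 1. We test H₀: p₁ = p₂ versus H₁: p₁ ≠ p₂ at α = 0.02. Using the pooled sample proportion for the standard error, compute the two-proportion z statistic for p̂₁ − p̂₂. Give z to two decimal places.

z = -0.65

p̂₁ = 161/748 = 0.2152, p̂₂ = 343/1509 = 0.2273.
Pooled p̂ = (161+343)/(748+1509) = 504/2257 = 0.2233.
SE = √(0.17344 × 0.00199959) = 0.0186.
z = (0.2152 − 0.2273)/0.0186 = -0.0121/0.0186 = -0.65.
p-value = 2·P(Z > 0.648) ≈ 0.5172, so at α = 0.02 we fail to reject H₀.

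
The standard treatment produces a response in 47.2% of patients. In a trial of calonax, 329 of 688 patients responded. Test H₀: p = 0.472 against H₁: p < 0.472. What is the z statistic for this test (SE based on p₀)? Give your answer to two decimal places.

z = 0.33

p̂ = 329/688 ≈ 0.4782.
Standard error under H₀: √(0.472×0.528/688) = 0.0190.
z = (0.4782 − 0.472)/0.0190 = 0.0062/0.0190 = 0.33.
p-value = P(Z < 0.326) ≈ 0.6277.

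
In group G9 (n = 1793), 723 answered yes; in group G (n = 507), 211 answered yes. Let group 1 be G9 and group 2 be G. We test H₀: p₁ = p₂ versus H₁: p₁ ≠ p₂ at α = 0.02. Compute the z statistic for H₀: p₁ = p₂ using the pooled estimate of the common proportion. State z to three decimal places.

p̂₁ = 723/1793 ≈ 0.40323, p̂₂ = 211/507 ≈ 0.41617.
Pooled p̂ = (723+211)/(1793+507) = 934/2300 = 0.40609.
SE = √(p̂(1−p̂)(1/n₁+1/n₂)) = √(0.40609·0.59391·0.00253011) = √(0.000610213) = 0.02470.
z = (0.40323 − 0.41617)/0.02470 = -0.01294/0.02470 = -0.524.
p-value = 2·P(Z > 0.524) ≈ 0.6004. With α = 0.02, fail to reject H₀.

z = -0.524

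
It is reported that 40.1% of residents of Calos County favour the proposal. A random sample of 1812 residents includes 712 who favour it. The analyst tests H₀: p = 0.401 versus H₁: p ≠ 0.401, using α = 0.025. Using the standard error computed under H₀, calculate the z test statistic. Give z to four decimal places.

z = -0.7004

p̂ = 712/1812 = 0.392936.
Under H₀, SE = √(0.401·0.599/1812) = √(0.00013256) = 0.011513.
z = (0.392936 − 0.401)/0.011513 = -0.008064/0.011513 = -0.7004.
Two-sided p-value ≈ 2·Φ(−0.700) = 0.4837, so at α = 0.025 we fail to reject H₀.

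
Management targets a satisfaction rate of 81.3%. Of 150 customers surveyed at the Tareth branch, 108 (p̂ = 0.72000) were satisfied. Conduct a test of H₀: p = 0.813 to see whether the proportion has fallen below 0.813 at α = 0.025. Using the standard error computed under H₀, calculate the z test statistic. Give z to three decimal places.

p̂ = 108/150 ≈ 0.72000.
Standard error under H₀: √(0.813×0.187/150) = 0.03184.
z = (0.72000 − 0.813)/0.03184 = -0.09300/0.03184 = -2.921.
p-value = P(Z < -2.921) ≈ 0.0017; since p < α = 0.025, reject H₀.

z = -2.921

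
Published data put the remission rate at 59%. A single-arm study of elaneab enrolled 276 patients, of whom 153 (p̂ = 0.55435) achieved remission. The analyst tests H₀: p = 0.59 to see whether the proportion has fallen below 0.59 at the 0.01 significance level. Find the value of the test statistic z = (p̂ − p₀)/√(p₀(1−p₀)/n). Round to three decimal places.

z = -1.204

p̂ = 153/276 ≈ 0.55435.
Under H₀, SE = √(0.59·0.41/276) = √(0.000876449) = 0.02960.
z = (0.55435 − 0.59)/0.02960 = -0.03565/0.02960 = -1.204.
p-value = P(Z < -1.204) ≈ 0.1142, so at α = 0.01 we fail to reject H₀.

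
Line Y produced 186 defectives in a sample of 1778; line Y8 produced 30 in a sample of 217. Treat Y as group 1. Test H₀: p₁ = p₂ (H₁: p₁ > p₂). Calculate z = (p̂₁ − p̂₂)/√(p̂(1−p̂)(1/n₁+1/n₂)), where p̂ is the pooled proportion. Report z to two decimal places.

p̂₁ = 186/1778 = 0.1046, p̂₂ = 30/217 = 0.1382.
Pooled p̂ = (186+30)/(1778+217) = 216/1995 = 0.1083.
SE = √(p̂(1−p̂)(1/n₁+1/n₂)) = √(0.1083·0.8917·0.00517072) = √(0.000499224) = 0.0223.
z = (0.1046 − 0.1382)/0.0223 = -0.0336/0.0223 = -1.51.
p-value = P(Z > -1.505) ≈ 0.9339.

z = -1.51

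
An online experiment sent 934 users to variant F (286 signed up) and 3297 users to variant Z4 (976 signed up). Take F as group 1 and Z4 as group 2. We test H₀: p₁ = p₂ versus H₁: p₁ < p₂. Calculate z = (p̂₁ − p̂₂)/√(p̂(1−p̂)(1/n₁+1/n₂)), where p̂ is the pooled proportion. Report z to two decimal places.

z = 0.60

p̂₁ = 286/934 ≈ 0.3062, p̂₂ = 976/3297 ≈ 0.2960.
Pooled p̂ = (286+976)/(934+3297) = 1262/4231 = 0.2983.
SE = √(p̂(1−p̂)(1/n₁+1/n₂)) = √(0.2983·0.7017·0.00137397) = √(0.000287581) = 0.0170.
z = (0.3062 − 0.2960)/0.0170 = 0.0102/0.0170 = 0.60.
p-value = P(Z < 0.600) ≈ 0.7259.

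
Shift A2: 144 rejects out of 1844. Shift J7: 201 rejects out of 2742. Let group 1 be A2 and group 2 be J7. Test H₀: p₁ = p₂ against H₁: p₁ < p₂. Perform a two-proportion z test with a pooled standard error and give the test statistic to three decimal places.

p̂₁ = 144/1844 ≈ 0.07809, p̂₂ = 201/2742 ≈ 0.07330.
Pooled p̂ = (144+201)/(1844+2742) = 345/4586 = 0.07523.
SE = √(0.0695696 × 0.000906997) = 0.00794.
z = (0.07809 − 0.07330)/0.00794 = 0.00479/0.00794 = 0.603.

z = 0.603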